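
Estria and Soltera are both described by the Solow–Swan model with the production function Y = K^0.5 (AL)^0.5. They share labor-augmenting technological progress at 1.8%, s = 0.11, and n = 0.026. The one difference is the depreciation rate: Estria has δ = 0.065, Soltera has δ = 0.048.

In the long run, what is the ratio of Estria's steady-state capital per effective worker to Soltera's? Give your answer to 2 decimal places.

Steady-state k* = [s/(n + g + δ)]^(1/(1−α)), so the ratio is [ (s_E/(n + g + δ)_E) / (s_S/(n + g + δ)_S) ]^2.
s_E/(n + g + δ)_E = 0.11/0.109 = 1.0092; s_S/(n + g + δ)_S = 0.11/0.092 = 1.1957.
Ratio = (1.0092/1.1957)^2 = 0.8440^2 ≈ 0.7123

k*_E / k*_S ≈ 0.71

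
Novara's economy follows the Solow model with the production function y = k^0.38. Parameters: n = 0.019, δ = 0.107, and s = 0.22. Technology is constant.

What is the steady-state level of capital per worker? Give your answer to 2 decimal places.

In steady state, investment equals break-even investment: s·k^α = (n + δ)·k.
Rearranging, k^(1−α) = s / (n + δ).
k^0.62 = 0.22 / (0.019 + 0.107) = 0.22 / 0.126 = 1.7460
k* = 1.7460^(1/0.62) ≈ 2.4569

k* = 2.46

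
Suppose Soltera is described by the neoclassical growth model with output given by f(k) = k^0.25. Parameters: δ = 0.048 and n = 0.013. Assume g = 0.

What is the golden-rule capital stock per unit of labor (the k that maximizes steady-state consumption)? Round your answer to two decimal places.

The golden rule sets f'(k) = n + δ, i.e. α·k^(α−1) = n + δ.
So k^(1−α) = α / (n + δ) = 0.25 / 0.061 = 4.0984.
k_gold = 4.0984^(1/0.75) ≈ 6.5587

k_gold ≈ 6.56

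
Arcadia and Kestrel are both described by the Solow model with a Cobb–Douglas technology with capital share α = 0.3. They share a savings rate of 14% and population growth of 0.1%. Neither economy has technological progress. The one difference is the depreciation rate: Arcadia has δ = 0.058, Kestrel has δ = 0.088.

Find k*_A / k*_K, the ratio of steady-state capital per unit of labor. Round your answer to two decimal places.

k*_A / k*_K ≈ 1.80

Steady-state k* = [s/(n + δ)]^(1/(1−α)), so the ratio is [ (s_A/(n + δ)_A) / (s_K/(n + δ)_K) ]^1.4286.
s_A/(n + δ)_A = 0.14/0.059 = 2.3729; s_K/(n + δ)_K = 0.14/0.089 = 1.5730.
Ratio = (2.3729/1.5730)^1.4286 = 1.5085^1.4286 ≈ 1.7992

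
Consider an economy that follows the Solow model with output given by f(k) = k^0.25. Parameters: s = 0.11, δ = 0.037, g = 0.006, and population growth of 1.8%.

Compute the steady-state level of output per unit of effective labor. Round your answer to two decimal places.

At the steady state, Δk = 0, so s·k^α = (n + g + δ)·k.
Dividing both sides by k: k^(1−α) = s / (n + g + δ).
k^0.75 = 0.11 / (0.018 + 0.006 + 0.037) = 0.11 / 0.061 = 1.8033
k* = 1.8033^(1/0.75) ≈ 2.1949
y* = (k*)^α = 2.1949^0.25 ≈ 1.2172

y* ≈ 1.22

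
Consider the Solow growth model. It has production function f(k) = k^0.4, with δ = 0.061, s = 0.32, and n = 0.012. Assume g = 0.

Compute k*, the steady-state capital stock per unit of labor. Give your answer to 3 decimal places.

At the steady state, Δk = 0, so s·k^α = (n + δ)·k.
Rearranging, k^(1−α) = s / (n + δ).
k^0.6 = 0.32 / (0.012 + 0.061) = 0.32 / 0.073 = 4.3836
k* = 4.3836^(1/0.6) ≈ 11.7414

k* ≈ 11.741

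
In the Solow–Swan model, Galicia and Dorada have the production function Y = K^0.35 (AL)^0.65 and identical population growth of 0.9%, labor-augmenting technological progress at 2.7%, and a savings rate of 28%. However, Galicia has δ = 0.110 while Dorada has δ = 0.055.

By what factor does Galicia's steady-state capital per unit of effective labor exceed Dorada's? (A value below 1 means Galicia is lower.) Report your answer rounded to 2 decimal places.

ratio ≈ 0.48

Steady-state k* = [s/(n + g + δ)]^(1/(1−α)), so the ratio is [ (s_G/(n + g + δ)_G) / (s_D/(n + g + δ)_D) ]^1.5385.
s_G/(n + g + δ)_G = 0.28/0.146 = 1.9178; s_D/(n + g + δ)_D = 0.28/0.091 = 3.0769.
Ratio = (1.9178/3.0769)^1.5385 = 0.6233^1.5385 ≈ 0.4832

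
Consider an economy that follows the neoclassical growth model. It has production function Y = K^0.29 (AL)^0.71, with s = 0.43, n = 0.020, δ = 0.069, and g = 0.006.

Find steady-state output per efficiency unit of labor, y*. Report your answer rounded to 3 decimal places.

y* = 1.853

At the steady state, Δk = 0, so s·k^α = (n + g + δ)·k.
Rearranging, k^(1−α) = s / (n + g + δ).
k^0.71 = 0.43 / (0.020 + 0.006 + 0.069) = 0.43 / 0.095 = 4.5263
k* = 4.5263^(1/0.71) ≈ 8.3865
y* = (k*)^α = 8.3865^0.29 ≈ 1.8528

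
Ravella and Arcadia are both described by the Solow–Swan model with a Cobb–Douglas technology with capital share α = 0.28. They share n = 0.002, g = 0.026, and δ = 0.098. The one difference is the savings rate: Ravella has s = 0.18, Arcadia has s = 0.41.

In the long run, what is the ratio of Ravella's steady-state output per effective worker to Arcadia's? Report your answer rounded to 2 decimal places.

ratio ≈ 0.73

Steady-state y* = [s/(n + g + δ)]^(α/(1−α)), so the ratio is [ (s_R/(n + g + δ)_R) / (s_A/(n + g + δ)_A) ]^0.3889.
s_R/(n + g + δ)_R = 0.18/0.126 = 1.4286; s_A/(n + g + δ)_A = 0.41/0.126 = 3.2540.
Ratio = (1.4286/3.2540)^0.3889 = 0.4390^0.3889 ≈ 0.7260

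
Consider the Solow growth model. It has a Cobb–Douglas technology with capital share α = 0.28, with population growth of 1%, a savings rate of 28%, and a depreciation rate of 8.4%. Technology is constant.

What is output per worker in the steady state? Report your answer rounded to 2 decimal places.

y* = 1.53

In steady state, investment equals break-even investment: s·k^α = (n + δ)·k.
Dividing both sides by k: k^(1−α) = s / (n + δ).
k^0.72 = 0.28 / (0.010 + 0.084) = 0.28 / 0.094 = 2.9787
k* = 2.9787^(1/0.72) ≈ 4.5538
y* = (k*)^α = 4.5538^0.28 ≈ 1.5288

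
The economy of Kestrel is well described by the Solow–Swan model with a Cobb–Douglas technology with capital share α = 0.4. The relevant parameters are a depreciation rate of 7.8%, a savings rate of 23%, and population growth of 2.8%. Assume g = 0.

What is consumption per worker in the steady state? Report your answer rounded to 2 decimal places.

c* = 1.29

Steady state requires s·f(k) = (n + δ)·k, i.e. s·k^α = (n + δ)·k.
Dividing both sides by k: k^(1−α) = s / (n + δ).
k^0.6 = 0.23 / (0.028 + 0.078) = 0.23 / 0.106 = 2.1698
k* = 2.1698^(1/0.6) ≈ 3.6366
y* = (k*)^α = 3.6366^0.4 ≈ 1.6760
c* = (1 − s)·y* = (1 − 0.23) × 1.6760 ≈ 1.2905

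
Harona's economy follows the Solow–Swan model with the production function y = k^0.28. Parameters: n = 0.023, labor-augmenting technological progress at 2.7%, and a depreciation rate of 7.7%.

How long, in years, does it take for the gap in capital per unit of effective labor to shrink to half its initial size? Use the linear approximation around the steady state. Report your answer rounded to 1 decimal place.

Near the steady state the convergence rate is λ = (1 − α)(n + g + δ).
λ = (1 − 0.28) × 0.127 = 0.72 × 0.127 = 0.09144
Half-life = ln 2 / λ = 0.6931 / 0.09144 ≈ 7.58 years

t_½ ≈ 7.6 years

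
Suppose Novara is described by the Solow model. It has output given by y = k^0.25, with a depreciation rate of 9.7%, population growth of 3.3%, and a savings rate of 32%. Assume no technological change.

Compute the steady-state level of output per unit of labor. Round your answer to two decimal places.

At the steady state, Δk = 0, so s·k^α = (n + δ)·k.
Dividing both sides by k: k^(1−α) = s / (n + δ).
k^0.75 = 0.32 / (0.033 + 0.097) = 0.32 / 0.130 = 2.4615
k* = 2.4615^(1/0.75) ≈ 3.3235
y* = (k*)^α = 3.3235^0.25 ≈ 1.3502

y* ≈ 1.35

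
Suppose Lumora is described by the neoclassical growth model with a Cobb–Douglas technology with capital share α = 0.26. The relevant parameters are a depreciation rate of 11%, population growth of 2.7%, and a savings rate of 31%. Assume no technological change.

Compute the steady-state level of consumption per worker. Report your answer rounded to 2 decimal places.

c* = 0.92

At the steady state, Δk = 0, so s·k^α = (n + δ)·k.
Dividing both sides by k: k^(1−α) = s / (n + δ).
k^0.74 = 0.31 / (0.027 + 0.110) = 0.31 / 0.137 = 2.2628
k* = 2.2628^(1/0.74) ≈ 3.0148
y* = (k*)^α = 3.0148^0.26 ≈ 1.3323
c* = (1 − s)·y* = (1 − 0.31) × 1.3323 ≈ 0.9193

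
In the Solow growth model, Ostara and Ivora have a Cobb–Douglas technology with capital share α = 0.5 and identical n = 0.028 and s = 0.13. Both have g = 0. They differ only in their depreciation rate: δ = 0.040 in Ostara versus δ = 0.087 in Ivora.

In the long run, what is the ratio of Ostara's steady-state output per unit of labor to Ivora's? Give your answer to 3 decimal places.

Steady-state y* = [s/(n + δ)]^(α/(1−α)), so the ratio is [ (s_O/(n + δ)_O) / (s_I/(n + δ)_I) ]^1.
s_O/(n + δ)_O = 0.13/0.068 = 1.9118; s_I/(n + δ)_I = 0.13/0.115 = 1.1304.
Ratio = (1.9118/1.1304)^1 = 1.6913^1 ≈ 1.6913

y*_O / y*_I ≈ 1.691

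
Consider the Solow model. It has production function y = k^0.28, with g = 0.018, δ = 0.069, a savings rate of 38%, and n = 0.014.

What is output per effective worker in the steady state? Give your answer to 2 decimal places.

In steady state, investment equals break-even investment: s·k^α = (n + g + δ)·k.
Rearranging, k^(1−α) = s / (n + g + δ).
k^0.72 = 0.38 / (0.014 + 0.018 + 0.069) = 0.38 / 0.101 = 3.7624
k* = 3.7624^(1/0.72) ≈ 6.2988
y* = (k*)^α = 6.2988^0.28 ≈ 1.6741

y* = 1.67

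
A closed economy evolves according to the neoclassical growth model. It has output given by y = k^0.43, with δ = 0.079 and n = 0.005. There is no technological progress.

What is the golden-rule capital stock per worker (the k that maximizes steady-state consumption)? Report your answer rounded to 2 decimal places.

The golden rule sets f'(k) = n + δ, i.e. α·k^(α−1) = n + δ.
So k^(1−α) = α / (n + δ) = 0.43 / 0.084 = 5.1190.
k_gold = 5.1190^(1/0.57) ≈ 17.5463

k_gold ≈ 17.55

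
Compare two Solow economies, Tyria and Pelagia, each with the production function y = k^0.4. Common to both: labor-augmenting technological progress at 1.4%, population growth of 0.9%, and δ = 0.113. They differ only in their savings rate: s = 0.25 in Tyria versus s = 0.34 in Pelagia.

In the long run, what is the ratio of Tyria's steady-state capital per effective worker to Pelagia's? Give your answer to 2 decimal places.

k*_T / k*_P ≈ 0.60

Steady-state k* = [s/(n + g + δ)]^(1/(1−α)), so the ratio is [ (s_T/(n + g + δ)_T) / (s_P/(n + g + δ)_P) ]^1.6667.
s_T/(n + g + δ)_T = 0.25/0.136 = 1.8382; s_P/(n + g + δ)_P = 0.34/0.136 = 2.5000.
Ratio = (1.8382/2.5000)^1.6667 = 0.7353^1.6667 ≈ 0.5990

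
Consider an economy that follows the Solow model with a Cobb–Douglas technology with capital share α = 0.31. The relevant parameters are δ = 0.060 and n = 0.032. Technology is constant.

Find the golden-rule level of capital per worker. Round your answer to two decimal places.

The golden rule sets f'(k) = n + δ, i.e. α·k^(α−1) = n + δ.
So k^(1−α) = α / (n + δ) = 0.31 / 0.092 = 3.3696.
k_gold = 3.3696^(1/0.69) ≈ 5.8158

k_gold ≈ 5.82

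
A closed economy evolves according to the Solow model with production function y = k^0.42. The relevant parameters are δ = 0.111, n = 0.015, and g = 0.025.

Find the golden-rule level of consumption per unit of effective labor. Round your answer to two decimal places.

c_gold ≈ 1.22

At the golden rule, f'(k) = n + g + δ, so α·k^(α−1) = n + g + δ and k_gold = (α/(n + g + δ))^(1/(1−α)).
k_gold = (0.42/0.151)^(1/0.58) = 2.7815^1.7241 ≈ 5.8342
c_gold = f(k_gold) − (n + g + δ)·k_gold = 2.0975 − 0.151×5.8342 ≈ 1.2165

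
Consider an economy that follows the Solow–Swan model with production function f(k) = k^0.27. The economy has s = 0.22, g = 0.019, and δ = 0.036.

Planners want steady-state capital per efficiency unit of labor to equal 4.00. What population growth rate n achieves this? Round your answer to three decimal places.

Steady state requires s·f(k) = (n + g + δ)·k, i.e. s·k^α = (n + g + δ)·k.
So s / (n + g + δ) = (k*)^(1−α) = 4.00^0.73 = 2.7511.
Therefore n + g + δ = s / 2.7511 = 0.22 / 2.7511 = 0.0800, so n = 0.0800 − 0.055 = 0.0250.

n ≈ 0.025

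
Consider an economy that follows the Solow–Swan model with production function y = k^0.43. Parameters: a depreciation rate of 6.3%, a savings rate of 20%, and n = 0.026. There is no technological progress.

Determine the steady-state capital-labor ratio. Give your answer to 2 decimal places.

Steady state requires s·f(k) = (n + δ)·k, i.e. s·k^α = (n + δ)·k.
Rearranging, k^(1−α) = s / (n + δ).
k^0.57 = 0.20 / (0.026 + 0.063) = 0.20 / 0.089 = 2.2472
k* = 2.2472^(1/0.57) ≈ 4.1392

k* ≈ 4.14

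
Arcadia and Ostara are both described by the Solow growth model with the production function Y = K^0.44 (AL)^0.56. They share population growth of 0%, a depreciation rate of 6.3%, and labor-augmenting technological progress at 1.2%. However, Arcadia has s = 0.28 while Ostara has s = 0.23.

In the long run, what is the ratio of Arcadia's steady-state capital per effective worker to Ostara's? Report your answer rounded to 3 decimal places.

k*_A / k*_O ≈ 1.421

Steady-state k* = [s/(n + g + δ)]^(1/(1−α)), so the ratio is [ (s_A/(n + g + δ)_A) / (s_O/(n + g + δ)_O) ]^1.7857.
s_A/(n + g + δ)_A = 0.28/0.075 = 3.7333; s_O/(n + g + δ)_O = 0.23/0.075 = 3.0667.
Ratio = (3.7333/3.0667)^1.7857 = 1.2174^1.7857 ≈ 1.4209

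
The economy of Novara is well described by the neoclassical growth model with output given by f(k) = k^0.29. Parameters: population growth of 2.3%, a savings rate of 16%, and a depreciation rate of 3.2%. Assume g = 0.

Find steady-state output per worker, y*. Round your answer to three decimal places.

y* = 1.547

In steady state, investment equals break-even investment: s·k^α = (n + δ)·k.
Rearranging, k^(1−α) = s / (n + δ).
k^0.71 = 0.16 / (0.023 + 0.032) = 0.16 / 0.055 = 2.9091
k* = 2.9091^(1/0.71) ≈ 4.4997
y* = (k*)^α = 4.4997^0.29 ≈ 1.5468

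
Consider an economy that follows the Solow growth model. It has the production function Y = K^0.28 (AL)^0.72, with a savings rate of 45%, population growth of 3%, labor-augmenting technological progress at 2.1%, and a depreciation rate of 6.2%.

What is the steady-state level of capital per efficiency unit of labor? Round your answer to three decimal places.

k* ≈ 6.816

At the steady state, Δk = 0, so s·k^α = (n + g + δ)·k.
Rearranging, k^(1−α) = s / (n + g + δ).
k^0.72 = 0.45 / (0.030 + 0.021 + 0.062) = 0.45 / 0.113 = 3.9823
k* = 3.9823^(1/0.72) ≈ 6.8158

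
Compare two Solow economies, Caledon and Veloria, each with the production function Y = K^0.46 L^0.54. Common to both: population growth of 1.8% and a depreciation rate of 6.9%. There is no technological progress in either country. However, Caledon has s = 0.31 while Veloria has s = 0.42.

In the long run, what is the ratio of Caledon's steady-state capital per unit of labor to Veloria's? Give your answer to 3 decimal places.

Steady-state k* = [s/(n + δ)]^(1/(1−α)), so the ratio is [ (s_C/(n + δ)_C) / (s_V/(n + δ)_V) ]^1.8519.
s_C/(n + δ)_C = 0.31/0.087 = 3.5632; s_V/(n + δ)_V = 0.42/0.087 = 4.8276.
Ratio = (3.5632/4.8276)^1.8519 = 0.7381^1.8519 ≈ 0.5699

ratio ≈ 0.570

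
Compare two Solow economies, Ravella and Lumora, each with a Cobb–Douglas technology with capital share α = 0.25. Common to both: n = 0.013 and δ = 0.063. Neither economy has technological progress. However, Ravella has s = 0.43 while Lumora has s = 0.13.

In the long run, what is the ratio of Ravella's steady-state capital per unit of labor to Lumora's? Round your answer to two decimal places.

ratio ≈ 4.93

Steady-state k* = [s/(n + δ)]^(1/(1−α)), so the ratio is [ (s_R/(n + δ)_R) / (s_L/(n + δ)_L) ]^1.3333.
s_R/(n + δ)_R = 0.43/0.076 = 5.6579; s_L/(n + δ)_L = 0.13/0.076 = 1.7105.
Ratio = (5.6579/1.7105)^1.3333 = 3.3077^1.3333 ≈ 4.9282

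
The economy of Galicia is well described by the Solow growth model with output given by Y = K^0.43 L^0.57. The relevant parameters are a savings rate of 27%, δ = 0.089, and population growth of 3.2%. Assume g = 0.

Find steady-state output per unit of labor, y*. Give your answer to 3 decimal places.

Steady state requires s·f(k) = (n + δ)·k, i.e. s·k^α = (n + δ)·k.
Rearranging, k^(1−α) = s / (n + δ).
k^0.57 = 0.27 / (0.032 + 0.089) = 0.27 / 0.121 = 2.2314
k* = 2.2314^(1/0.57) ≈ 4.0883
y* = (k*)^α = 4.0883^0.43 ≈ 1.8322

y* = 1.832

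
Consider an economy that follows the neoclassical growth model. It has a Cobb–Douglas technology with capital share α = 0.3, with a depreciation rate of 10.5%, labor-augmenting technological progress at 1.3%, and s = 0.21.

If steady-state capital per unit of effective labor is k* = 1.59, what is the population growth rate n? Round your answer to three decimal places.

n ≈ 0.034

Steady state requires s·f(k) = (n + g + δ)·k, i.e. s·k^α = (n + g + δ)·k.
So s / (n + g + δ) = (k*)^(1−α) = 1.59^0.7 = 1.3835.
Therefore n + g + δ = s / 1.3835 = 0.21 / 1.3835 = 0.1518, so n = 0.1518 − 0.118 = 0.0338.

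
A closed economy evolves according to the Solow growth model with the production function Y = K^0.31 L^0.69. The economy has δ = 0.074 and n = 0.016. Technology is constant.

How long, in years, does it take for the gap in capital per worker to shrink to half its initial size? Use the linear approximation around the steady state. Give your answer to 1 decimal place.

Near the steady state the convergence rate is λ = (1 − α)(n + δ).
λ = (1 − 0.31) × 0.090 = 0.69 × 0.090 = 0.0621
Half-life = ln 2 / λ = 0.6931 / 0.0621 ≈ 11.16 years

t_½ ≈ 11.2 years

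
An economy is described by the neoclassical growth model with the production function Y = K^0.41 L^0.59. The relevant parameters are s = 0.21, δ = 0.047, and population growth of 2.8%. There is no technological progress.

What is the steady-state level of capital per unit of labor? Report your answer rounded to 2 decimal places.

k* ≈ 5.73

Steady state requires s·f(k) = (n + δ)·k, i.e. s·k^α = (n + δ)·k.
Rearranging, k^(1−α) = s / (n + δ).
k^0.59 = 0.21 / (0.028 + 0.047) = 0.21 / 0.075 = 2.8000
k* = 2.8000^(1/0.59) ≈ 5.7266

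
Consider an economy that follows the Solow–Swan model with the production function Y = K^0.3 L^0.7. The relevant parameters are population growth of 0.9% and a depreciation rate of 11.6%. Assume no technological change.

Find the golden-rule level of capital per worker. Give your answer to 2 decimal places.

k_gold ≈ 3.49

The golden rule sets f'(k) = n + δ, i.e. α·k^(α−1) = n + δ.
So k^(1−α) = α / (n + δ) = 0.3 / 0.125 = 2.4000.
k_gold = 2.4000^(1/0.7) ≈ 3.4927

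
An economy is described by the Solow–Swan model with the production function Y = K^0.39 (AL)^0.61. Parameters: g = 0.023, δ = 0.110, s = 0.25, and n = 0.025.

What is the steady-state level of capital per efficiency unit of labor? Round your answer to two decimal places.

Steady state requires s·f(k) = (n + g + δ)·k, i.e. s·k^α = (n + g + δ)·k.
Rearranging, k^(1−α) = s / (n + g + δ).
k^0.61 = 0.25 / (0.025 + 0.023 + 0.110) = 0.25 / 0.158 = 1.5823
k* = 1.5823^(1/0.61) ≈ 2.1218

k* = 2.12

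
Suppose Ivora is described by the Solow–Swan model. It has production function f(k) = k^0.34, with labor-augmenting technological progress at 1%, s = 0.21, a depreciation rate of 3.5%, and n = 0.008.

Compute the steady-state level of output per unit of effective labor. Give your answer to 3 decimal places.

y* = 2.033

In steady state, investment equals break-even investment: s·k^α = (n + g + δ)·k.
Dividing both sides by k: k^(1−α) = s / (n + g + δ).
k^0.66 = 0.21 / (0.008 + 0.010 + 0.035) = 0.21 / 0.053 = 3.9623
k* = 3.9623^(1/0.66) ≈ 8.0534
y* = (k*)^α = 8.0534^0.34 ≈ 2.0325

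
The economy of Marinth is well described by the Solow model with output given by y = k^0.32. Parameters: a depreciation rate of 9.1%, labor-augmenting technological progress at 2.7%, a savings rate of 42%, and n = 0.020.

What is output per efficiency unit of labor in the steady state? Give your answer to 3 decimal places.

At the steady state, Δk = 0, so s·k^α = (n + g + δ)·k.
Dividing both sides by k: k^(1−α) = s / (n + g + δ).
k^0.68 = 0.42 / (0.020 + 0.027 + 0.091) = 0.42 / 0.138 = 3.0435
k* = 3.0435^(1/0.68) ≈ 5.1386
y* = (k*)^α = 5.1386^0.32 ≈ 1.6884

y* = 1.688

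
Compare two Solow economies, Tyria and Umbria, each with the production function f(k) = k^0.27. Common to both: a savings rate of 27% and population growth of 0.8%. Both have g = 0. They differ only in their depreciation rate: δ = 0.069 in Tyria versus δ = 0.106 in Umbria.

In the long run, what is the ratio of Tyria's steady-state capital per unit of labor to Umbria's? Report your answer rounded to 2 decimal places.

Steady-state k* = [s/(n + δ)]^(1/(1−α)), so the ratio is [ (s_T/(n + δ)_T) / (s_U/(n + δ)_U) ]^1.3699.
s_T/(n + δ)_T = 0.27/0.077 = 3.5065; s_U/(n + δ)_U = 0.27/0.114 = 2.3684.
Ratio = (3.5065/2.3684)^1.3699 = 1.4805^1.3699 ≈ 1.7118

k*_T / k*_U ≈ 1.71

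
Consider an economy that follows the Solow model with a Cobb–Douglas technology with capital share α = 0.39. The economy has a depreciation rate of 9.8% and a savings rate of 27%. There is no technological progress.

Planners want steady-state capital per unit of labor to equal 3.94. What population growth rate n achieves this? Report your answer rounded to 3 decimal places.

n ≈ 0.019

In steady state, investment equals break-even investment: s·k^α = (n + δ)·k.
So s / (n + δ) = (k*)^(1−α) = 3.94^0.61 = 2.3081.
Therefore n + δ = s / 2.3081 = 0.27 / 2.3081 = 0.1170, so n = 0.1170 − 0.098 = 0.0190.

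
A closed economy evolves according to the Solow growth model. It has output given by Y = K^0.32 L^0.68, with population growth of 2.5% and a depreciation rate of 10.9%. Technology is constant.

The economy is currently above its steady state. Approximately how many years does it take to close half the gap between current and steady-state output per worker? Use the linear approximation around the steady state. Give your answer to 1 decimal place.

Near the steady state the convergence rate is λ = (1 − α)(n + δ).
λ = (1 − 0.32) × 0.134 = 0.68 × 0.134 = 0.09112
Half-life = ln 2 / λ = 0.6931 / 0.09112 ≈ 7.61 years

t_½ ≈ 7.6 years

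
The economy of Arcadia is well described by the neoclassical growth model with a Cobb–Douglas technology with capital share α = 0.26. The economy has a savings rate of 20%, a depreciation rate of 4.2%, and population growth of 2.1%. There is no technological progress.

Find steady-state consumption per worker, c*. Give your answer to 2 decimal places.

At the steady state, Δk = 0, so s·k^α = (n + δ)·k.
Dividing both sides by k: k^(1−α) = s / (n + δ).
k^0.74 = 0.20 / (0.021 + 0.042) = 0.20 / 0.063 = 3.1746
k* = 3.1746^(1/0.74) ≈ 4.7639
y* = (k*)^α = 4.7639^0.26 ≈ 1.5006
c* = (1 − s)·y* = (1 − 0.20) × 1.5006 ≈ 1.2005

c* = 1.20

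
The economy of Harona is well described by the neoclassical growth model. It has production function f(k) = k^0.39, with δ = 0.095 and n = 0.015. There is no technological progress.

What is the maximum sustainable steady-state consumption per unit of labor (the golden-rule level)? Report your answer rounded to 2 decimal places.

At the golden rule, f'(k) = n + δ, so α·k^(α−1) = n + δ and k_gold = (α/(n + δ))^(1/(1−α)).
k_gold = (0.39/0.110)^(1/0.61) = 3.5455^1.6393 ≈ 7.9632
c_gold = f(k_gold) − (n + δ)·k_gold = 2.2461 − 0.110×7.9632 ≈ 1.3701

c_gold ≈ 1.37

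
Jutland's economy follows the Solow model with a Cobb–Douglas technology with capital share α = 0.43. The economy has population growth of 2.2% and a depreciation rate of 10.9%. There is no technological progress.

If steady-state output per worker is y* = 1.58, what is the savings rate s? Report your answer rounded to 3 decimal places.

Steady state requires s·f(k) = (n + δ)·k, i.e. s·k^α = (n + δ)·k.
Since y* = [s/(n + δ)]^(α/(1−α)), we have s/(n + δ) = (y*)^((1−α)/α) = 1.58^1.3256 = 1.8337.
Therefore s = 1.8337 × (n + δ) = 1.8337 × 0.131 = 0.2402.

s ≈ 0.240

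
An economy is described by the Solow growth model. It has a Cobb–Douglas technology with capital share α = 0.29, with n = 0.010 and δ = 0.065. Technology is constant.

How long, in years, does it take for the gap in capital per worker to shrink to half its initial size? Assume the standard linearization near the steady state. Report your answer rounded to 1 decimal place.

Near the steady state the convergence rate is λ = (1 − α)(n + δ).
λ = (1 − 0.29) × 0.075 = 0.71 × 0.075 = 0.05325
Half-life = ln 2 / λ = 0.6931 / 0.05325 ≈ 13.02 years

about 13.0 years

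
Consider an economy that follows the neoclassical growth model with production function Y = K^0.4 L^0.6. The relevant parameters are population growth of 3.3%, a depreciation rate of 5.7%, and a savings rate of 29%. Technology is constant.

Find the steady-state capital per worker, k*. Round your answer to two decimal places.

k* = 7.03

At the steady state, Δk = 0, so s·k^α = (n + δ)·k.
Dividing both sides by k: k^(1−α) = s / (n + δ).
k^0.6 = 0.29 / (0.033 + 0.057) = 0.29 / 0.090 = 3.2222
k* = 3.2222^(1/0.6) ≈ 7.0294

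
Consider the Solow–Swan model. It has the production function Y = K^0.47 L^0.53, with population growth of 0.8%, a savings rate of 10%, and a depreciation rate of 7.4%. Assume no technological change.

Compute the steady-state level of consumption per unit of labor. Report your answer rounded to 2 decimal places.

c* ≈ 1.07

Steady state requires s·f(k) = (n + δ)·k, i.e. s·k^α = (n + δ)·k.
Dividing both sides by k: k^(1−α) = s / (n + δ).
k^0.53 = 0.10 / (0.008 + 0.074) = 0.10 / 0.082 = 1.2195
k* = 1.2195^(1/0.53) ≈ 1.4541
y* = (k*)^α = 1.4541^0.47 ≈ 1.1924
c* = (1 − s)·y* = (1 − 0.10) × 1.1924 ≈ 1.0732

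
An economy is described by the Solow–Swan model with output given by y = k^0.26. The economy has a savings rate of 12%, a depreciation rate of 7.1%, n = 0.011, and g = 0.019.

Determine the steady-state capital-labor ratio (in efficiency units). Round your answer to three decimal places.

At the steady state, Δk = 0, so s·k^α = (n + g + δ)·k.
Dividing both sides by k: k^(1−α) = s / (n + g + δ).
k^0.74 = 0.12 / (0.011 + 0.019 + 0.071) = 0.12 / 0.101 = 1.1881
k* = 1.1881^(1/0.74) ≈ 1.2623

k* = 1.262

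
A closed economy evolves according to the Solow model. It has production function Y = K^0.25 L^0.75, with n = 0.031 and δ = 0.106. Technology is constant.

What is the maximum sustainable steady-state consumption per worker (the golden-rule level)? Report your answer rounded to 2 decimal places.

c_gold ≈ 0.92

At the golden rule, f'(k) = n + δ, so α·k^(α−1) = n + δ and k_gold = (α/(n + δ))^(1/(1−α)).
k_gold = (0.25/0.137)^(1/0.75) = 1.8248^1.3333 ≈ 2.2299
c_gold = f(k_gold) − (n + δ)·k_gold = 1.2220 − 0.137×2.2299 ≈ 0.9165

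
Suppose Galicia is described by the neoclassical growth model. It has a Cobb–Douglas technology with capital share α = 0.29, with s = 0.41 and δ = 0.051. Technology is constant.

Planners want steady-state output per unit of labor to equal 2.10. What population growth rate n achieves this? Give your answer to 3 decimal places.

Steady state requires s·f(k) = (n + δ)·k, i.e. s·k^α = (n + δ)·k.
Since y* = [s/(n + δ)]^(α/(1−α)), we have s/(n + δ) = (y*)^((1−α)/α) = 2.10^2.4483 = 6.1502.
Therefore n + δ = s / 6.1502 = 0.41 / 6.1502 = 0.0667, so n = 0.0667 − 0.051 = 0.0157.

n ≈ 0.016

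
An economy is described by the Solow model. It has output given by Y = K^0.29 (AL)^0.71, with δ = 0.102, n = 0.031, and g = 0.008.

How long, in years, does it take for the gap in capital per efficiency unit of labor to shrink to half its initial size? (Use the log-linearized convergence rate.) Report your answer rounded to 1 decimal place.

about 6.9 years

Near the steady state the convergence rate is λ = (1 − α)(n + g + δ).
λ = (1 − 0.29) × 0.141 = 0.71 × 0.141 = 0.10011
Half-life = ln 2 / λ = 0.6931 / 0.10011 ≈ 6.92 years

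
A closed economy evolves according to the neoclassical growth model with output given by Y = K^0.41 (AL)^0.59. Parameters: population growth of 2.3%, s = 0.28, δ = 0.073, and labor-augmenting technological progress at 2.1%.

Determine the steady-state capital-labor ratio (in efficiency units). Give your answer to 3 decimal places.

k* = 4.389

At the steady state, Δk = 0, so s·k^α = (n + g + δ)·k.
Dividing both sides by k: k^(1−α) = s / (n + g + δ).
k^0.59 = 0.28 / (0.023 + 0.021 + 0.073) = 0.28 / 0.117 = 2.3932
k* = 2.3932^(1/0.59) ≈ 4.3887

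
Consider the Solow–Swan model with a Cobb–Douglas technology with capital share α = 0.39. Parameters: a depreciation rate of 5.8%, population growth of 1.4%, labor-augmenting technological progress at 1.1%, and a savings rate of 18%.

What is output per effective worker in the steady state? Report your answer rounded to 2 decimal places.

At the steady state, Δk = 0, so s·k^α = (n + g + δ)·k.
Dividing both sides by k: k^(1−α) = s / (n + g + δ).
k^0.61 = 0.18 / (0.014 + 0.011 + 0.058) = 0.18 / 0.083 = 2.1687
k* = 2.1687^(1/0.61) ≈ 3.5575
y* = (k*)^α = 3.5575^0.39 ≈ 1.6404

y* ≈ 1.64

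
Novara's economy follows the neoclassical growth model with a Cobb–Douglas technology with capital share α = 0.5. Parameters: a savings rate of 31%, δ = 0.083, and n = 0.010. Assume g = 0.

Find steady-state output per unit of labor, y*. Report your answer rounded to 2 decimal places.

y* ≈ 3.33

At the steady state, Δk = 0, so s·k^α = (n + δ)·k.
Rearranging, k^(1−α) = s / (n + δ).
k^0.5 = 0.31 / (0.010 + 0.083) = 0.31 / 0.093 = 3.3333
k* = 3.3333^(1/0.5) ≈ 11.1109
y* = (k*)^α = 11.1109^0.5 ≈ 3.3333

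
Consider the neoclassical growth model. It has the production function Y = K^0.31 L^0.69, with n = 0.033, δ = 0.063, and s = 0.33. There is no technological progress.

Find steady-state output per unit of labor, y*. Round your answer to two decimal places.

At the steady state, Δk = 0, so s·k^α = (n + δ)·k.
Dividing both sides by k: k^(1−α) = s / (n + δ).
k^0.69 = 0.33 / (0.033 + 0.063) = 0.33 / 0.096 = 3.4375
k* = 3.4375^(1/0.69) ≈ 5.9864
y* = (k*)^α = 5.9864^0.31 ≈ 1.7415

y* ≈ 1.74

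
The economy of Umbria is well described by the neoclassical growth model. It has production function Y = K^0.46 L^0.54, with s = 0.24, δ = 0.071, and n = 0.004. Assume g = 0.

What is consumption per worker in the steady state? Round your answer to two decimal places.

At the steady state, Δk = 0, so s·k^α = (n + δ)·k.
Rearranging, k^(1−α) = s / (n + δ).
k^0.54 = 0.24 / (0.004 + 0.071) = 0.24 / 0.075 = 3.2000
k* = 3.2000^(1/0.54) ≈ 8.6191
y* = (k*)^α = 8.6191^0.46 ≈ 2.6935
c* = (1 − s)·y* = (1 − 0.24) × 2.6935 ≈ 2.0471

c* ≈ 2.05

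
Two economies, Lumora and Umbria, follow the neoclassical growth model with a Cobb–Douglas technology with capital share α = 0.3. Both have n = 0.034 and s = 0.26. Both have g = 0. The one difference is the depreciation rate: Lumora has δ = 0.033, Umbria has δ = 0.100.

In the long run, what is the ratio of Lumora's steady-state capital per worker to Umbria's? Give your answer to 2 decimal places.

Steady-state k* = [s/(n + δ)]^(1/(1−α)), so the ratio is [ (s_L/(n + δ)_L) / (s_U/(n + δ)_U) ]^1.4286.
s_L/(n + δ)_L = 0.26/0.067 = 3.8806; s_U/(n + δ)_U = 0.26/0.134 = 1.9403.
Ratio = (3.8806/1.9403)^1.4286 = 2.0000^1.4286 ≈ 2.6919

ratio ≈ 2.69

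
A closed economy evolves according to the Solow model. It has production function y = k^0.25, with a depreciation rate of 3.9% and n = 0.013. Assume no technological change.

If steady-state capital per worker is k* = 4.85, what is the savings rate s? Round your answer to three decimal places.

Steady state requires s·f(k) = (n + δ)·k, i.e. s·k^α = (n + δ)·k.
So s / (n + δ) = (k*)^(1−α) = 4.85^0.75 = 3.2682.
Therefore s = 3.2682 × (n + δ) = 3.2682 × 0.052 = 0.1699.

s ≈ 0.170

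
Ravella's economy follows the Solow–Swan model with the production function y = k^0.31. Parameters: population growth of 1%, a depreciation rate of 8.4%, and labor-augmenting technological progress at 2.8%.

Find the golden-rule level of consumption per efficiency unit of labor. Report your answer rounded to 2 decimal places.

At the golden rule, f'(k) = n + g + δ, so α·k^(α−1) = n + g + δ and k_gold = (α/(n + g + δ))^(1/(1−α)).
k_gold = (0.31/0.122)^(1/0.69) = 2.5410^1.4493 ≈ 3.8634
c_gold = f(k_gold) − (n + g + δ)·k_gold = 1.5204 − 0.122×3.8634 ≈ 1.0491

c_gold ≈ 1.05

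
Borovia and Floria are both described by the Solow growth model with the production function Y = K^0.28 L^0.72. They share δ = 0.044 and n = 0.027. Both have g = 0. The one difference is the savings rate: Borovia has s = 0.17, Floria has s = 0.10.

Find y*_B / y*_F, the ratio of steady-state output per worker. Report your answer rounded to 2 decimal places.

Steady-state y* = [s/(n + δ)]^(α/(1−α)), so the ratio is [ (s_B/(n + δ)_B) / (s_F/(n + δ)_F) ]^0.3889.
s_B/(n + δ)_B = 0.17/0.071 = 2.3944; s_F/(n + δ)_F = 0.10/0.071 = 1.4085.
Ratio = (2.3944/1.4085)^0.3889 = 1.7000^0.3889 ≈ 1.2292

y*_B / y*_F ≈ 1.23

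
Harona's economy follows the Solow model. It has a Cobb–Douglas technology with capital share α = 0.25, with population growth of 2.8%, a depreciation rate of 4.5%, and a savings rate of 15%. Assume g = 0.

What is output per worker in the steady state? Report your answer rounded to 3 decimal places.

In steady state, investment equals break-even investment: s·k^α = (n + δ)·k.
Rearranging, k^(1−α) = s / (n + δ).
k^0.75 = 0.15 / (0.028 + 0.045) = 0.15 / 0.073 = 2.0548
k* = 2.0548^(1/0.75) ≈ 2.6123
y* = (k*)^α = 2.6123^0.25 ≈ 1.2713

y* = 1.271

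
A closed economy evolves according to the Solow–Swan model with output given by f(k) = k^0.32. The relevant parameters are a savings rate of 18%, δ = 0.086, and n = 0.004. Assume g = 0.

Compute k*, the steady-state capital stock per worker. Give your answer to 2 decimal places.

Steady state requires s·f(k) = (n + δ)·k, i.e. s·k^α = (n + δ)·k.
Dividing both sides by k: k^(1−α) = s / (n + δ).
k^0.68 = 0.18 / (0.004 + 0.086) = 0.18 / 0.090 = 2.0000
k* = 2.0000^(1/0.68) ≈ 2.7713

k* ≈ 2.77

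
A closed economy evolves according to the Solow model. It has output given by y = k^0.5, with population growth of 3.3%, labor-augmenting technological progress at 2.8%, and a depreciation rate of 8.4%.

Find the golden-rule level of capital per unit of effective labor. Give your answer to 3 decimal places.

The golden rule sets f'(k) = n + g + δ, i.e. α·k^(α−1) = n + g + δ.
So k^(1−α) = α / (n + g + δ) = 0.5 / 0.145 = 3.4483.
k_gold = 3.4483^(1/0.5) ≈ 11.8908

k_gold ≈ 11.891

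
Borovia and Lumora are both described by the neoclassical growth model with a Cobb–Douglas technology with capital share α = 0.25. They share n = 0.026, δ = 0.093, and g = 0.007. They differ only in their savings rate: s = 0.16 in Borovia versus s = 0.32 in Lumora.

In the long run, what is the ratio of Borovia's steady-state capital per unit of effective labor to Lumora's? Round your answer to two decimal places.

ratio ≈ 0.40

Steady-state k* = [s/(n + g + δ)]^(1/(1−α)), so the ratio is [ (s_B/(n + g + δ)_B) / (s_L/(n + g + δ)_L) ]^1.3333.
s_B/(n + g + δ)_B = 0.16/0.126 = 1.2698; s_L/(n + g + δ)_L = 0.32/0.126 = 2.5397.
Ratio = (1.2698/2.5397)^1.3333 = 0.5000^1.3333 ≈ 0.3969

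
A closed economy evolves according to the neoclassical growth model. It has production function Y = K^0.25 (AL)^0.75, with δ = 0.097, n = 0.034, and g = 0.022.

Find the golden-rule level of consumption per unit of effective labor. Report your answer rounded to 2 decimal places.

At the golden rule, f'(k) = n + g + δ, so α·k^(α−1) = n + g + δ and k_gold = (α/(n + g + δ))^(1/(1−α)).
k_gold = (0.25/0.153)^(1/0.75) = 1.6340^1.3333 ≈ 1.9245
c_gold = f(k_gold) − (n + g + δ)·k_gold = 1.1778 − 0.153×1.9245 ≈ 0.8834

c_gold ≈ 0.88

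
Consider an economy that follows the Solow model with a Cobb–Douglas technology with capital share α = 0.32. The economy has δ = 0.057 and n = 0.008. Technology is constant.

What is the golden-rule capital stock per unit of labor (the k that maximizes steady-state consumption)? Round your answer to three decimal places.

k_gold ≈ 10.423

The golden rule sets f'(k) = n + δ, i.e. α·k^(α−1) = n + δ.
So k^(1−α) = α / (n + δ) = 0.32 / 0.065 = 4.9231.
k_gold = 4.9231^(1/0.68) ≈ 10.4231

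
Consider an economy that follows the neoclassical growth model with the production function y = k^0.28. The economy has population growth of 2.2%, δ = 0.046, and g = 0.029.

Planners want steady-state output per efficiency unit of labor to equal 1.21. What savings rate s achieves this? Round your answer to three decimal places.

At the steady state, Δk = 0, so s·k^α = (n + g + δ)·k.
Since y* = [s/(n + g + δ)]^(α/(1−α)), we have s/(n + g + δ) = (y*)^((1−α)/α) = 1.21^2.5714 = 1.6326.
Therefore s = 1.6326 × (n + g + δ) = 1.6326 × 0.097 = 0.1584.

s ≈ 0.158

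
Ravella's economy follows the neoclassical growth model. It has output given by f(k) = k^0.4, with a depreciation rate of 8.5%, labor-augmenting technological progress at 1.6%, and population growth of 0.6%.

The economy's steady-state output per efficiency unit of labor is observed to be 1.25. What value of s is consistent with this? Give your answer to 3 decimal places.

Steady state requires s·f(k) = (n + g + δ)·k, i.e. s·k^α = (n + g + δ)·k.
Since y* = [s/(n + g + δ)]^(α/(1−α)), we have s/(n + g + δ) = (y*)^((1−α)/α) = 1.25^1.5 = 1.3975.
Therefore s = 1.3975 × (n + g + δ) = 1.3975 × 0.107 = 0.1495.

s ≈ 0.150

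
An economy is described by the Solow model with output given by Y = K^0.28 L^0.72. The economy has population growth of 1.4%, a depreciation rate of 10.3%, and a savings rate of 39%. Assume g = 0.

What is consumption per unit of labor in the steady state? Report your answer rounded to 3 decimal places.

Steady state requires s·f(k) = (n + δ)·k, i.e. s·k^α = (n + δ)·k.
Dividing both sides by k: k^(1−α) = s / (n + δ).
k^0.72 = 0.39 / (0.014 + 0.103) = 0.39 / 0.117 = 3.3333
k* = 3.3333^(1/0.72) ≈ 5.3237
y* = (k*)^α = 5.3237^0.28 ≈ 1.5971
c* = (1 − s)·y* = (1 − 0.39) × 1.5971 ≈ 0.9742

c* ≈ 0.974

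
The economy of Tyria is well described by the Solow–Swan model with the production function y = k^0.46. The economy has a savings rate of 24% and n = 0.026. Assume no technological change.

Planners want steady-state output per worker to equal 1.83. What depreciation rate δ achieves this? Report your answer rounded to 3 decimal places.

At the steady state, Δk = 0, so s·k^α = (n + δ)·k.
Since y* = [s/(n + δ)]^(α/(1−α)), we have s/(n + δ) = (y*)^((1−α)/α) = 1.83^1.1739 = 2.0328.
Therefore n + δ = s / 2.0328 = 0.24 / 2.0328 = 0.1181, so δ = 0.1181 − 0.026 = 0.0921.

δ ≈ 0.092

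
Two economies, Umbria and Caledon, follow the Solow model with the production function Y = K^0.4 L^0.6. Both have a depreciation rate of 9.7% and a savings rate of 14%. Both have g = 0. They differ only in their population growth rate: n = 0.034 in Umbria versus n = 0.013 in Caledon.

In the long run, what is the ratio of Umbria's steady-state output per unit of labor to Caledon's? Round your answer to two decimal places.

y*_U / y*_C ≈ 0.89

Steady-state y* = [s/(n + δ)]^(α/(1−α)), so the ratio is [ (s_U/(n + δ)_U) / (s_C/(n + δ)_C) ]^0.6667.
s_U/(n + δ)_U = 0.14/0.131 = 1.0687; s_C/(n + δ)_C = 0.14/0.110 = 1.2727.
Ratio = (1.0687/1.2727)^0.6667 = 0.8397^0.6667 ≈ 0.8900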